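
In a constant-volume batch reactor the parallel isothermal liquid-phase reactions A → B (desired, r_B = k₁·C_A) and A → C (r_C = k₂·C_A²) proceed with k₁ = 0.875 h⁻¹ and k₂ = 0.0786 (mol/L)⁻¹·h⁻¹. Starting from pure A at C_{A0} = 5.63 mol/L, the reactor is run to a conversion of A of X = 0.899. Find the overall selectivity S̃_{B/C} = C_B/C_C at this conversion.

3.78

C_A = C_{A0}(1−X) = 0.5686 mol/L.
Along a PFR/batch, dC_B/dC_A = −r_B/(r_B+r_C) = −k₁/(k₁+k₂·C_A).
Integrating from C_{A0} to C_A: C_B = (0.875/0.0786)·ln[(0.875+0.0786·5.63)/(0.875+0.0786·0.569)] = 11.13·ln(1.318/0.9197) = 4.002 mol/L.
C_C = (C_{A0}−C_A)−C_B = 1.060 mol/L; S̃_{B/C} = 4.002/1.060 = 3.78.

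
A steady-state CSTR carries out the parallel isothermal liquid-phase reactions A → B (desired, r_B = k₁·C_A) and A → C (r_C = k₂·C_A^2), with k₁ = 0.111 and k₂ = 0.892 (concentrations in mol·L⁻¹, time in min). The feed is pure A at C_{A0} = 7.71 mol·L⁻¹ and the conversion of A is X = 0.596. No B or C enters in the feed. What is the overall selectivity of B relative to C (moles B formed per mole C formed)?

Exit C_A = C_{A0}(1−X) = 7.71×0.404 = 3.115 mol·L⁻¹.
In a CSTR the entire volume is at exit conditions, so r_B = 0.111×3.115 = 0.3457 and r_C = 0.892×3.115^2 = 8.654.
Overall selectivity = C_B/C_C = r_Bτ/(r_Cτ) = r_B/r_C = 0.0400.

0.0400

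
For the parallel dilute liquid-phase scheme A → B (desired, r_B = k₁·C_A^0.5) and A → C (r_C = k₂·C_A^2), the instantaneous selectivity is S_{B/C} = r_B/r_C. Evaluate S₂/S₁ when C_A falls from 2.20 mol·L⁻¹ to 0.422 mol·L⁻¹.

S_{B/C} = (k₁/k₂)·C_A^-1.5, so S₂/S₁ = (C_{A,2}/C_{A,1})^-1.5.
= (0.422/2.20)^(-1.5) = (0.1918)^(-1.5) = 11.9.

11.9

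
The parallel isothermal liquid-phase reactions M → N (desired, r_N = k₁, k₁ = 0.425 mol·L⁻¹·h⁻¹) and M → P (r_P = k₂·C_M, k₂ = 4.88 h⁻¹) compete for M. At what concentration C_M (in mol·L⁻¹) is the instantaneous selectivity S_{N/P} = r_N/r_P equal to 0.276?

0.316 mol·L⁻¹

S_{N/P} = (k₁/k₂)·C_M⁻¹ ⇒ C_M = (S·k₂/k₁)^(-1).
= (0.276×4.88/0.425)^(-1) = (3.169)^(-1) = 0.316 mol·L⁻¹.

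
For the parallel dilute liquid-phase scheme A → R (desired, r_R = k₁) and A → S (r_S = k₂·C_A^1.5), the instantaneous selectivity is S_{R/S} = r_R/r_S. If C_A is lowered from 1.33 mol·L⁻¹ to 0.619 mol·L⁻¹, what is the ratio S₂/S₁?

S_{R/S} = (k₁/k₂)·C_A^-1.5, so S₂/S₁ = (C_{A,2}/C_{A,1})^-1.5.
= (0.619/1.33)^(-1.5) = (0.4654)^(-1.5) = 3.15.

3.15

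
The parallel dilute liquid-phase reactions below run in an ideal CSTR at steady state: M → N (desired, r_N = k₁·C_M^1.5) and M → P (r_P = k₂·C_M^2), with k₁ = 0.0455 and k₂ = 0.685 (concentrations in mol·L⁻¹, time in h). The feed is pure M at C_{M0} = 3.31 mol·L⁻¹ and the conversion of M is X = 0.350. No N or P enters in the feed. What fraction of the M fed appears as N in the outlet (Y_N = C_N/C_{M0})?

Exit C_M = C_{M0}(1−X) = 3.31×0.650 = 2.151 mol·L⁻¹.
Rates in a CSTR are evaluated at the outlet concentration: r_N = 0.0455×2.151^1.5 = 0.1436, r_P = 0.685×2.151^2 = 3.171.
Fraction of consumed M going to N: r_N/(r_N+r_P) = 0.04332.
C_N = 0.04332·C_{M0}·X = 0.04332×3.31×0.350 = 0.0502 mol·L⁻¹; Y_N = C_N/C_{M0} = 0.0152.

0.0152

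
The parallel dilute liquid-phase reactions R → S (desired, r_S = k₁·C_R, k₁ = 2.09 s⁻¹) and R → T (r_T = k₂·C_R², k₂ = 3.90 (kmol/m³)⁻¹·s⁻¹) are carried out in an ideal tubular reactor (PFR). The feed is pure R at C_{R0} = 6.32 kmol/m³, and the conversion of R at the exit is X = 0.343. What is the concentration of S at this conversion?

C_R = C_{R0}(1−X) = 4.152 kmol/m³.
Along a PFR/batch, dC_S/dC_R = −r_S/(r_S+r_T) = −k₁/(k₁+k₂·C_R).
Integrating from C_{R0} to C_R: C_S = (2.09/3.90)·ln[(2.09+3.90·6.32)/(2.09+3.90·4.15)] = 0.5359·ln(26.74/18.28) = 0.2037 kmol/m³.

0.204 kmol/m³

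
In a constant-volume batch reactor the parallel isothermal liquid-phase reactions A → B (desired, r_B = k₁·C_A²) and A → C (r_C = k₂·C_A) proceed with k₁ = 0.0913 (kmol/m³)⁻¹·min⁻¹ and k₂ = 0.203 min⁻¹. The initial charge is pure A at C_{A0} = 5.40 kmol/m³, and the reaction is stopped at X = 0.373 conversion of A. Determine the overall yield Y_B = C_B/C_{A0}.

0.247

C_A = C_{A0}(1−X) = 3.386 kmol/m³.
Along a PFR/batch, dC_C/dC_A = −r_C/(r_B+r_C) = −k₂/(k₂+k₁·C_A).
Integrating from C_{A0} to C_A: C_C = (0.203/0.0913)·ln[(0.203+0.0913·5.40)/(0.203+0.0913·3.39)] = 2.223·ln(0.6960/0.5121) = 0.6822 kmol/m³.
Then C_B = (C_{A0}−C_A) − C_C = 2.014 − 0.6822 = 1.332 kmol/m³.
Y_B = C_B/C_{A0} = 1.332/5.40 = 0.247.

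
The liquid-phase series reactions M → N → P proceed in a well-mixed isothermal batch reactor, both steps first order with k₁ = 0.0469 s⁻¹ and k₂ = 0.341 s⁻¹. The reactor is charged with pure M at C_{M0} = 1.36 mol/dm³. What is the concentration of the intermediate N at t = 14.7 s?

0.107 mol/dm³

Solving the coupled first-order balances gives C_N(t) = [k₁/(k₂−k₁)]·C_{M0}·(e^(−k₁t) − e^(−k₂t)).
e^(−k₁t) = e^(−0.0469×14.7) = e^(−0.6894) = 0.5019; e^(−k₂t) = e^(−5.013) = 0.006653.
C_N = 0.0469×1.36/(0.341−0.0469) × (0.5019−0.006653) = 0.2169×0.4952 = 0.1074 mol/dm³.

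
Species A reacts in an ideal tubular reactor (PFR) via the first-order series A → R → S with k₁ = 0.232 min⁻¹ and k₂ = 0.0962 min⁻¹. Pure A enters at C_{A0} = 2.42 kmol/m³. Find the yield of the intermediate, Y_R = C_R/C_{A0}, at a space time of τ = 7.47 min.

Solving the coupled first-order balances gives C_R(τ) = [k₁/(k₂−k₁)]·C_{A0}·(e^(−k₁τ) − e^(−k₂τ)).
e^(−k₁τ) = e^(−0.232×7.47) = e^(−1.733) = 0.1767; e^(−k₂τ) = e^(−0.7186) = 0.4874.
C_R = 0.232×2.42/(0.0962−0.232) × (0.1767−0.4874) = (-4.134)×(-0.3107) = 1.284 kmol/m³.
Y_R = C_R/C_{A0} = 1.284/2.42 = 0.531.

0.531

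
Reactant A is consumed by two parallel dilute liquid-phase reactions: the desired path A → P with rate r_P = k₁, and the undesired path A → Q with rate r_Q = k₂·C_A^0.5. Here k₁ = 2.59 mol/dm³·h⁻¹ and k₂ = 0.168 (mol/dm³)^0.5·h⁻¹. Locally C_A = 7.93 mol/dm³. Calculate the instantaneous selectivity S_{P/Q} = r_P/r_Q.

5.47

S_{P/Q} = r_P/r_Q = (k₁)/(k₂·C_A^0.5) = (k₁/k₂)·C_A^-0.5.
= (2.59) / (0.168×7.930^0.5) = 2.590/0.4731 = 5.47.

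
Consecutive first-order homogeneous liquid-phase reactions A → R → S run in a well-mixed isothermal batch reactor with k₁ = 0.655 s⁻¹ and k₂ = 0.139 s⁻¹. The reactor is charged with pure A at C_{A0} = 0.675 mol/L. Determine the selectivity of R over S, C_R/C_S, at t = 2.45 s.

For first-order series with pure A initially, C_R(t) = k₁C_{A0}/(k₂−k₁)·(e^(−k₁t) − e^(−k₂t)).
e^(−k₁t) = e^(−0.655×2.45) = e^(−1.605) = 0.2009; e^(−k₂t) = e^(−0.3406) = 0.7114.
C_R = 0.655×0.675/(0.139−0.655) × (0.2009−0.7114) = (-0.8568)×(-0.5104) = 0.4374 mol/L.
C_A = C_{A0}e^(−k₁t) = 0.1356 mol/L, so C_S = C_{A0}−C_A−C_R = 0.1020 mol/L; C_R/C_S = 4.29.

4.29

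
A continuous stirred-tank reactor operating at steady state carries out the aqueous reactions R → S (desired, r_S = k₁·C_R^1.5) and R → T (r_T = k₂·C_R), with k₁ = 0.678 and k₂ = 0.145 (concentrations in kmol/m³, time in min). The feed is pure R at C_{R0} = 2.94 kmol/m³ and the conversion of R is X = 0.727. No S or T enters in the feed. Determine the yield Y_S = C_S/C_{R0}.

0.587

Exit C_R = C_{R0}(1−X) = 2.94×0.273 = 0.8026 kmol/m³.
A CSTR operates uniformly at the exit composition, giving r_S = 0.4875 and r_T = 0.1164 (each k·C_R^n at C_R = 0.8026).
Fraction of consumed R going to S: r_S/(r_S+r_T) = 0.8073.
C_S = 0.8073·C_{R0}·X = 0.8073×2.94×0.727 = 1.73 kmol/m³; Y_S = C_S/C_{R0} = 0.587.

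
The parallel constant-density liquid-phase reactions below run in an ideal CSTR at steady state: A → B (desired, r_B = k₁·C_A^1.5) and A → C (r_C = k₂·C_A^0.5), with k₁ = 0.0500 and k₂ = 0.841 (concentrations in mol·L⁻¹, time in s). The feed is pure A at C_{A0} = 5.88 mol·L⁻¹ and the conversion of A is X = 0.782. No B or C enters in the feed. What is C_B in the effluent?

0.326 mol·L⁻¹

Exit C_A = C_{A0}(1−X) = 5.88×0.218 = 1.282 mol·L⁻¹.
In a CSTR the entire volume is at exit conditions, so r_B = 0.0500×1.282^1.5 = 0.07256 and r_C = 0.841×1.282^0.5 = 0.9522.
Fraction of consumed A going to B: r_B/(r_B+r_C) = 0.07081.
C_B = 0.07081·C_{A0}·X = 0.07081×5.88×0.782 = 0.326 mol·L⁻¹.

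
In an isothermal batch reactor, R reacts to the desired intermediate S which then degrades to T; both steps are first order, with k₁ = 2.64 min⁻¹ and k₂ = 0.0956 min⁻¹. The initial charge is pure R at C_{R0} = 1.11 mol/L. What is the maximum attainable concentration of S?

For a first-order series the maximum intermediate yield is C_{S,max}/C_{R0} = (k₁/k₂)^[k₂/(k₂−k₁)].
= (2.64/0.0956)^(0.0956/(0.0956−2.64)) = (27.62)^(-0.03757) = 0.8828.
C_{S,max} = 0.8828×1.11 = 0.980 mol/L.

0.980 mol/L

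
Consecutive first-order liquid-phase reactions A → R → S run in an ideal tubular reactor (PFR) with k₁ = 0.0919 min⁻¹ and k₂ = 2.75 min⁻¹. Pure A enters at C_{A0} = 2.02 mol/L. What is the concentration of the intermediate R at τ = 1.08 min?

0.0597 mol/L

Solving the coupled first-order balances gives C_R(τ) = [k₁/(k₂−k₁)]·C_{A0}·(e^(−k₁τ) − e^(−k₂τ)).
e^(−k₁τ) = e^(−0.0919×1.08) = e^(−0.09925) = 0.9055; e^(−k₂τ) = e^(−2.970) = 0.05130.
C_R = 0.0919×2.02/(2.75−0.0919) × (0.9055−0.05130) = 0.06984×0.8542 = 0.05966 mol/L.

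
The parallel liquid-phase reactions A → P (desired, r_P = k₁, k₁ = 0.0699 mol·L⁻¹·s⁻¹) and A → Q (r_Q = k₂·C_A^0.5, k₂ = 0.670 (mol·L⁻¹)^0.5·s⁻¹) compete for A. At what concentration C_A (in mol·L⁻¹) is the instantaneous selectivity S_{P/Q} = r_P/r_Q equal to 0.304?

0.118 mol·L⁻¹

S_{P/Q} = (k₁/k₂)·C_A^-0.5 ⇒ C_A = (S·k₂/k₁)^(-2).
= (0.304×0.670/0.0699)^(-2) = (2.914)^(-2) = 0.118 mol·L⁻¹.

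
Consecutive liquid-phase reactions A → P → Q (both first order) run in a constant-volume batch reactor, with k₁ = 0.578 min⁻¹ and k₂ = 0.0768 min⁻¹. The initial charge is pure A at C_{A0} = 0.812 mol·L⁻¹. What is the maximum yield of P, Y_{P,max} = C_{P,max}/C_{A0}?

0.734

Evaluating C_P at t_opt = ln(k₂/k₁)/(k₂−k₁) gives C_{P,max}/C_{A0} = (k₁/k₂)^[k₂/(k₂−k₁)].
= (0.578/0.0768)^(0.0768/(0.0768−0.578)) = (7.526)^(-0.1532) = 0.7340.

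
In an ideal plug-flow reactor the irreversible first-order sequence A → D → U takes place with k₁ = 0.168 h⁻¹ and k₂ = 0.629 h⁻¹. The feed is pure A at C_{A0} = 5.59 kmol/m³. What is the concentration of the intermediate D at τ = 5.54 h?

Solving the coupled first-order balances gives C_D(τ) = [k₁/(k₂−k₁)]·C_{A0}·(e^(−k₁τ) − e^(−k₂τ)).
e^(−k₁τ) = e^(−0.168×5.54) = e^(−0.9307) = 0.3943; e^(−k₂τ) = e^(−3.485) = 0.03066.
C_D = 0.168×5.59/(0.629−0.168) × (0.3943−0.03066) = 2.037×0.3636 = 0.7407 kmol/m³.

0.741 kmol/m³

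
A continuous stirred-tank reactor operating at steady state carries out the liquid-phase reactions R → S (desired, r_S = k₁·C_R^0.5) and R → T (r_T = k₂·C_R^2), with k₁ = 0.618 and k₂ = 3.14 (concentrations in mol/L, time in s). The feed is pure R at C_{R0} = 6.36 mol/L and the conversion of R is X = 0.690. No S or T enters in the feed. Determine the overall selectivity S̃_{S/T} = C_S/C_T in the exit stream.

0.0711

Exit C_R = C_{R0}(1−X) = 6.36×0.310 = 1.972 mol/L.
Rates in a CSTR are evaluated at the outlet concentration: r_S = 0.618×1.972^0.5 = 0.8678, r_T = 3.14×1.972^2 = 12.21.
Overall selectivity = C_S/C_T = r_Sτ/(r_Tτ) = r_S/r_T = 0.0711.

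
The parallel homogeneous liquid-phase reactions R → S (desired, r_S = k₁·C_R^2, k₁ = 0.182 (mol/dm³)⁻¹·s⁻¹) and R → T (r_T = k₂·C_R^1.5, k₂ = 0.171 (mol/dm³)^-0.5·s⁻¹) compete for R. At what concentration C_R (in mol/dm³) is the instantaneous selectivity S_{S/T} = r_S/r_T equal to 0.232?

S_{S/T} = (k₁/k₂)·C_R^0.5 ⇒ C_R = (S·k₂/k₁)^(2).
= (0.232×0.171/0.182)^(2) = (0.2180)^(2) = 0.0475 mol/dm³.

0.0475 mol/dm³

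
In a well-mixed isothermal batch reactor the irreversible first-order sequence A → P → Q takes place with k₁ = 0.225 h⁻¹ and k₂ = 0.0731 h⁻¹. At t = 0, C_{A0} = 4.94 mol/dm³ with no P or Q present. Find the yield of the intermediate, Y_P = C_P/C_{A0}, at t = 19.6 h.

0.335

The intermediate concentration in a first-order A→B→C sequence is C_P = k₁C_{A0}(e^(−k₁t) − e^(−k₂t))/(k₂−k₁).
e^(−k₁t) = e^(−0.225×19.6) = e^(−4.410) = 0.01216; e^(−k₂t) = e^(−1.433) = 0.2386.
C_P = 0.225×4.94/(0.0731−0.225) × (0.01216−0.2386) = (-7.317)×(-0.2265) = 1.657 mol/dm³.
Y_P = C_P/C_{A0} = 1.657/4.94 = 0.335.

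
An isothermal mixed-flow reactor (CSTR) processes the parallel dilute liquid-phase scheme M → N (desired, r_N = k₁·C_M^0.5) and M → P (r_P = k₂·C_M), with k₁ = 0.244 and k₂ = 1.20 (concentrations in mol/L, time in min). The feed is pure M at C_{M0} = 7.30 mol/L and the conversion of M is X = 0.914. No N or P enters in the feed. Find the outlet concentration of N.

1.36 mol/L

Exit C_M = C_{M0}(1−X) = 7.30×0.0860 = 0.6278 mol/L.
Rates in a CSTR are evaluated at the outlet concentration: r_N = 0.244×0.6278^0.5 = 0.1933, r_P = 1.20×0.6278 = 0.7534.
Fraction of consumed M going to N: r_N/(r_N+r_P) = 0.2042.
C_N = 0.2042·C_{M0}·X = 0.2042×7.30×0.914 = 1.36 mol/L.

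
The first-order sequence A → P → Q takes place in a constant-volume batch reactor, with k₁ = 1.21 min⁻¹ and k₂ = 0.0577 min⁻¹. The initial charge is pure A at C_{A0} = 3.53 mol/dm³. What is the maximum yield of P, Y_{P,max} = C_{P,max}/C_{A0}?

0.859

For a first-order series the maximum intermediate yield is C_{P,max}/C_{A0} = (k₁/k₂)^[k₂/(k₂−k₁)].
= (1.21/0.0577)^(0.0577/(0.0577−1.21)) = (20.97)^(-0.05007) = 0.8587.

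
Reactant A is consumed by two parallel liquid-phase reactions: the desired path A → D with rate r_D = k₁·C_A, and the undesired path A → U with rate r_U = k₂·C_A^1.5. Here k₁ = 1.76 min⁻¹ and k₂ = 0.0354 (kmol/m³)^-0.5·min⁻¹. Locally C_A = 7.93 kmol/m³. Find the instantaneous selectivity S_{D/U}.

S_{D/U} = r_D/r_U = (k₁·C_A)/(k₂·C_A^1.5) = (k₁/k₂)·C_A^-0.5.
= (1.76×7.930) / (0.0354×7.930^1.5) = 13.96/0.7905 = 17.7.

17.7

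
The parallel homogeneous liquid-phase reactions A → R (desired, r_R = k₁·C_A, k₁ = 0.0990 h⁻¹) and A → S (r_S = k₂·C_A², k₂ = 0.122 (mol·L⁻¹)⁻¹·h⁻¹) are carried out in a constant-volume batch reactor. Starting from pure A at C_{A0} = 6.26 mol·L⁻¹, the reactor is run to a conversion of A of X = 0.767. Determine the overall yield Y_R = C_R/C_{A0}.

C_A = C_{A0}(1−X) = 1.459 mol·L⁻¹.
Along a PFR/batch, dC_R/dC_A = −r_R/(r_R+r_S) = −k₁/(k₁+k₂·C_A).
Integrating from C_{A0} to C_A: C_R = (0.0990/0.122)·ln[(0.0990+0.122·6.26)/(0.0990+0.122·1.46)] = 0.8115·ln(0.8627/0.2769) = 0.9221 mol·L⁻¹.
Y_R = C_R/C_{A0} = 0.9221/6.26 = 0.147.

0.147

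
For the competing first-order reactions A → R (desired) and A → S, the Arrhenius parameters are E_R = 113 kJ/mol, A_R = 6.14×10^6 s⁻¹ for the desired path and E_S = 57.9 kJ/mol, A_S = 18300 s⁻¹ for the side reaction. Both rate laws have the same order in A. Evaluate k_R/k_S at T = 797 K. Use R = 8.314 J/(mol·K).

0.0821

Since both paths have the same order in A, the concentration cancels and S_{R/S} = k_R/k_S = (A_R/A_S)·exp[(E_S−E_R)/(RT)].
(E_S−E_R)/(RT) = (57.9−113)×10³/(8.314×797) = -55100/6626 = -8.315.
k_R/k_S = (6.14×10^6/18300)·exp(-8.315) = 335.5 × 2.447×10^-4 = 0.0821.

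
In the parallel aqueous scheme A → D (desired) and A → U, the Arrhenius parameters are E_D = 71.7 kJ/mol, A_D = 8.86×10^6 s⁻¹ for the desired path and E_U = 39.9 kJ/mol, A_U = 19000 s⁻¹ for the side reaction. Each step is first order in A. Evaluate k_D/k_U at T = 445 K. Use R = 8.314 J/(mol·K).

0.0863

Since both paths have the same order in A, the concentration cancels and S_{D/U} = k_D/k_U = (A_D/A_U)·exp[(E_U−E_D)/(RT)].
(E_U−E_D)/(RT) = (39.9−71.7)×10³/(8.314×445) = -31800/3700 = -8.595.
k_D/k_U = (8.86×10^6/19000)·exp(-8.595) = 466.3 × 1.850×10^-4 = 0.0863.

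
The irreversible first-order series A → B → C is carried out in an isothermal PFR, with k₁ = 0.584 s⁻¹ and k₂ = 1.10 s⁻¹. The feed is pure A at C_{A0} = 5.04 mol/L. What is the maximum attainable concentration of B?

Evaluating C_B at τ_opt = ln(k₂/k₁)/(k₂−k₁) gives C_{B,max}/C_{A0} = (k₁/k₂)^[k₂/(k₂−k₁)].
= (0.584/1.10)^(1.10/(1.10−0.584)) = (0.5309)^(2.132) = 0.2593.
C_{B,max} = 0.2593×5.04 = 1.31 mol/L.

1.31 mol/L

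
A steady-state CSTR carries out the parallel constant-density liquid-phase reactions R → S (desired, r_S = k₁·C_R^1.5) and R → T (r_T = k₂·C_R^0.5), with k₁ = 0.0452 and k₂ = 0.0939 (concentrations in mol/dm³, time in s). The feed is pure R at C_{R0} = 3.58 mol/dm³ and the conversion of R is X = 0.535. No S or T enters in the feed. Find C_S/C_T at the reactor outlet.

Exit C_R = C_{R0}(1−X) = 3.58×0.465 = 1.665 mol/dm³.
A CSTR operates uniformly at the exit composition, giving r_S = 0.09708 and r_T = 0.1212 (each k·C_R^n at C_R = 1.665).
Overall selectivity = C_S/C_T = r_Sτ/(r_Tτ) = r_S/r_T = 0.801.

0.801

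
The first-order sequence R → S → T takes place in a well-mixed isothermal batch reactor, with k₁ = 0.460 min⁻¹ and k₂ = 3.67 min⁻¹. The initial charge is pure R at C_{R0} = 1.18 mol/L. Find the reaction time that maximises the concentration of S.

For first-order series the maximum of C_S occurs at t_opt = ln(k₂/k₁)/(k₂−k₁).
= ln(3.67/0.460)/(3.67−0.460) = ln(7.978)/3.210 = 2.077/3.210 = 0.647 min.

0.647 min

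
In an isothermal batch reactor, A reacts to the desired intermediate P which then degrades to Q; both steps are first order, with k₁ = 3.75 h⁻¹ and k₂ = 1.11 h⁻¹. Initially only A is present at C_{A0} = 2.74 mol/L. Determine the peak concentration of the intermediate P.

1.64 mol/L

For a first-order series the maximum intermediate yield is C_{P,max}/C_{A0} = (k₁/k₂)^[k₂/(k₂−k₁)].
= (3.75/1.11)^(1.11/(1.11−3.75)) = (3.378)^(-0.4205) = 0.5994.
C_{P,max} = 0.5994×2.74 = 1.64 mol/L.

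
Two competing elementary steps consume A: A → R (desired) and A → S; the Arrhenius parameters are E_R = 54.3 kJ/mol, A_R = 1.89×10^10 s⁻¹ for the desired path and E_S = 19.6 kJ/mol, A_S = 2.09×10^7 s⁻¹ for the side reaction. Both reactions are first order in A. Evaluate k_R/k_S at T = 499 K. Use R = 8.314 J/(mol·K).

Since both paths have the same order in A, the concentration cancels and S_{R/S} = k_R/k_S = (A_R/A_S)·exp[(E_S−E_R)/(RT)].
(E_S−E_R)/(RT) = (19.6−54.3)×10³/(8.314×499) = -34700/4149 = -8.364.
k_R/k_S = (1.89×10^10/2.09×10^7)·exp(-8.364) = 904.3 × 2.331×10^-4 = 0.211.
Since E_R > E_S, raising the temperature improves selectivity toward R.

0.211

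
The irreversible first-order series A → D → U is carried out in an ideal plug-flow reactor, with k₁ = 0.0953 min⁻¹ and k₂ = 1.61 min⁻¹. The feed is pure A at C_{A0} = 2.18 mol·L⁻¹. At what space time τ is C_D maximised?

Setting dC_D/dτ = 0 gives τ_opt = ln(k₂/k₁)/(k₂−k₁).
= ln(1.61/0.0953)/(1.61−0.0953) = ln(16.89)/1.515 = 2.827/1.515 = 1.87 min.

1.87 min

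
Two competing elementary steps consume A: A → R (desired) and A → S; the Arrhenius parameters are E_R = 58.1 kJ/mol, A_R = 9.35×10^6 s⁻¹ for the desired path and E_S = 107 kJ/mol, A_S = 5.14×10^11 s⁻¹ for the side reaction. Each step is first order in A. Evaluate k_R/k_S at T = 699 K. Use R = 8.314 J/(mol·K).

0.0821

With equal orders, S_{R/S} = k_R/k_S = (A_R/A_S)·exp[(E_S−E_R)/(RT)].
(E_S−E_R)/(RT) = (107−58.1)×10³/(8.314×699) = 48900/5811 = 8.414.
k_R/k_S = (9.35×10^6/5.14×10^11)·exp(8.414) = 1.819×10^-5 × 4511 = 0.0821.
Since E_R < E_S, lowering the temperature improves selectivity toward R.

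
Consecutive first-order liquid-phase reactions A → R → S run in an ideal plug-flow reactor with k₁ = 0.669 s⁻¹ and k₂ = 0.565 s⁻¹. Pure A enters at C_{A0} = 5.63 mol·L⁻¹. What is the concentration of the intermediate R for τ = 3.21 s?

For first-order series with pure A initially, C_R(τ) = k₁C_{A0}/(k₂−k₁)·(e^(−k₁τ) − e^(−k₂τ)).
e^(−k₁τ) = e^(−0.669×3.21) = e^(−2.147) = 0.1168; e^(−k₂τ) = e^(−1.814) = 0.1631.
C_R = 0.669×5.63/(0.565−0.669) × (0.1168−0.1631) = (-36.22)×(-0.04628) = 1.676 mol·L⁻¹.

1.68 mol·L⁻¹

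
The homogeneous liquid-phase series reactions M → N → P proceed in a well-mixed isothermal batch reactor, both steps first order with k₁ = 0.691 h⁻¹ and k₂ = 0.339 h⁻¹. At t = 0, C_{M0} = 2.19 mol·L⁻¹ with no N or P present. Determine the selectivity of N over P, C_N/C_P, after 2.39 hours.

1.59

Solving the coupled first-order balances gives C_N(t) = [k₁/(k₂−k₁)]·C_{M0}·(e^(−k₁t) − e^(−k₂t)).
e^(−k₁t) = e^(−0.691×2.39) = e^(−1.651) = 0.1918; e^(−k₂t) = e^(−0.8102) = 0.4448.
C_N = 0.691×2.19/(0.339−0.691) × (0.1918−0.4448) = (-4.299)×(-0.2530) = 1.088 mol·L⁻¹.
C_M = C_{M0}e^(−k₁t) = 0.4200 mol·L⁻¹, so C_P = C_{M0}−C_M−C_N = 0.6824 mol·L⁻¹; C_N/C_P = 1.59.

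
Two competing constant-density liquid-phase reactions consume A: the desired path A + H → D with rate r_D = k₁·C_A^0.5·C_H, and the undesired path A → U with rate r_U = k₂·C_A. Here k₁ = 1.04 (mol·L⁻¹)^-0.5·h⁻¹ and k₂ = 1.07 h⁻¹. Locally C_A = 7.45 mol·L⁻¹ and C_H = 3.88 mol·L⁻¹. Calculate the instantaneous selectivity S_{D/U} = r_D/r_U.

1.38

S_{D/U} = r_D/r_U = (k₁·C_A^0.5·C_H)/(k₂·C_A) = (k₁/k₂)·C_A^-0.5·C_H.
= (1.04×7.450^0.5×3.880) / (1.07×7.450) = 11.01/7.972 = 1.38.
The undesired path is higher order in A, so low C_A (CSTR or dilute feed) favours D.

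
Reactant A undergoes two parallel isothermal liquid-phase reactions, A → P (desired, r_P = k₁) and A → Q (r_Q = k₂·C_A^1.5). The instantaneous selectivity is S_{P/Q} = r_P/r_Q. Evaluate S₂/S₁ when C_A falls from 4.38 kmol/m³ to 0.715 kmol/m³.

S_{P/Q} = (k₁/k₂)·C_A^-1.5, so S₂/S₁ = (C_{A,2}/C_{A,1})^-1.5.
= (0.715/4.38)^(-1.5) = (0.1632)^(-1.5) = 15.2.

15.2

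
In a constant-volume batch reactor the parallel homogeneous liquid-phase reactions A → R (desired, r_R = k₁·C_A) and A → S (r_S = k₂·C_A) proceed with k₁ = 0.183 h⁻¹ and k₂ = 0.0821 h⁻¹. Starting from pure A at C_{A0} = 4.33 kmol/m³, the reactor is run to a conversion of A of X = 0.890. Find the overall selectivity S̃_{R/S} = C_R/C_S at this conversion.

C_A = C_{A0}(1−X) = 0.4763 kmol/m³.
Both paths are first order in A, so the instantaneous fraction to R is constant: dC_R/d(−C_A) = k₁/(k₁+k₂) = 0.6903.
C_R = 0.6903·(C_{A0}−C_A) = 0.6903×3.854 = 2.66 kmol/m³.
C_S = (C_{A0}−C_A)−C_R = 1.193 kmol/m³; S̃_{R/S} = 2.660/1.193 = 2.23.

2.23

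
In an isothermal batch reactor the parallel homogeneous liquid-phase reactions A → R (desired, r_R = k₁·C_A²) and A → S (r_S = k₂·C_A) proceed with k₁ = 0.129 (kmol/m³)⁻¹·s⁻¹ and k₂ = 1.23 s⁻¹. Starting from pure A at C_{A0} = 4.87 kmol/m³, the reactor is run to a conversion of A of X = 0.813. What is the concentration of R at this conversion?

C_A = C_{A0}(1−X) = 0.9107 kmol/m³.
Along a PFR/batch, dC_S/dC_A = −r_S/(r_R+r_S) = −k₂/(k₂+k₁·C_A).
Integrating from C_{A0} to C_A: C_S = (1.23/0.129)·ln[(1.23+0.129·4.87)/(1.23+0.129·0.911)] = 9.535·ln(1.858/1.347) = 3.064 kmol/m³.
Then C_R = (C_{A0}−C_A) − C_S = 3.959 − 3.064 = 0.8949 kmol/m³.

0.895 kmol/m³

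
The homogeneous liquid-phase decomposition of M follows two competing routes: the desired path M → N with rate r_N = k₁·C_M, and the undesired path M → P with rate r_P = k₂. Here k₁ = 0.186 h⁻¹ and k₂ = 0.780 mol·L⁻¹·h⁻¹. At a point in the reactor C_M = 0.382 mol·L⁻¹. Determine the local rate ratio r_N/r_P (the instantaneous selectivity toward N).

S_{N/P} = r_N/r_P = (k₁·C_M)/(k₂) = (k₁/k₂)·C_M.
= (0.186×0.3820) / (0.780) = 0.07105/0.7800 = 0.0911.

0.0911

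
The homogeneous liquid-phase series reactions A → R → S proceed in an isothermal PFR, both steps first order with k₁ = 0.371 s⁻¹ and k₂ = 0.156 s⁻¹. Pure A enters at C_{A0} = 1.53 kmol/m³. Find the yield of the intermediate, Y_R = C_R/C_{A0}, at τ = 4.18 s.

For first-order series with pure A initially, C_R(τ) = k₁C_{A0}/(k₂−k₁)·(e^(−k₁τ) − e^(−k₂τ)).
e^(−k₁τ) = e^(−0.371×4.18) = e^(−1.551) = 0.2121; e^(−k₂τ) = e^(−0.6521) = 0.5210.
C_R = 0.371×1.53/(0.156−0.371) × (0.2121−0.5210) = (-2.640)×(-0.3089) = 0.8155 kmol/m³.
Y_R = C_R/C_{A0} = 0.8155/1.53 = 0.533.

0.533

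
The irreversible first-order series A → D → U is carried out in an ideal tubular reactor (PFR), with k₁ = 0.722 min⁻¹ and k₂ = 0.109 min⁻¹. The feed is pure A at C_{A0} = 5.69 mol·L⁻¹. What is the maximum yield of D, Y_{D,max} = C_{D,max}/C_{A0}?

0.714

At the optimum, C_{D,max}/C_{A0} = (k₁/k₂)^[k₂/(k₂−k₁)].
= (0.722/0.109)^(0.109/(0.109−0.722)) = (6.624)^(-0.1778) = 0.7145.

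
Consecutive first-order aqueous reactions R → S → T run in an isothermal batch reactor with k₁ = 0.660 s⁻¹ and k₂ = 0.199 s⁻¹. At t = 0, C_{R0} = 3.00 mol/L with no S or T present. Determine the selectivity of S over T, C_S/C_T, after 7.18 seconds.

The intermediate concentration in a first-order A→B→C sequence is C_S = k₁C_{R0}(e^(−k₁t) − e^(−k₂t))/(k₂−k₁).
e^(−k₁t) = e^(−0.660×7.18) = e^(−4.739) = 0.008749; e^(−k₂t) = e^(−1.429) = 0.2396.
C_S = 0.660×3.00/(0.199−0.660) × (0.008749−0.2396) = (-4.295)×(-0.2308) = 0.9915 mol/L.
C_R = C_{R0}e^(−k₁t) = 0.02625 mol/L, so C_T = C_{R0}−C_R−C_S = 1.982 mol/L; C_S/C_T = 0.500.

0.500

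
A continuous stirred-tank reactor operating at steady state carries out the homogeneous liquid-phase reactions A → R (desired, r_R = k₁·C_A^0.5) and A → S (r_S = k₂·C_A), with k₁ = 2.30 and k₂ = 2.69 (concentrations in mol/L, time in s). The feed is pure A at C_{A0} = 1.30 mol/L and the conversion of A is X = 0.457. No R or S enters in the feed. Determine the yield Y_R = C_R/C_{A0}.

0.231

Exit C_A = C_{A0}(1−X) = 1.30×0.543 = 0.7059 mol/L.
In a CSTR the entire volume is at exit conditions, so r_R = 2.30×0.7059^0.5 = 1.932 and r_S = 2.69×0.7059 = 1.899.
Fraction of consumed A going to R: r_R/(r_R+r_S) = 0.5044.
C_R = 0.5044·C_{A0}·X = 0.5044×1.30×0.457 = 0.300 mol/L; Y_R = C_R/C_{A0} = 0.231.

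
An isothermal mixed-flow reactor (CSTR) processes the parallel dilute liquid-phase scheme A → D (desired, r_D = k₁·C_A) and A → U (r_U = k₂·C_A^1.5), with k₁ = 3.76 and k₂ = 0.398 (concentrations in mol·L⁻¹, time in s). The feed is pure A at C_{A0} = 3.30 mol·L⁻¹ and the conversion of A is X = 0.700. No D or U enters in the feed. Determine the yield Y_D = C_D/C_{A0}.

Exit C_A = C_{A0}(1−X) = 3.30×0.300 = 0.9900 mol·L⁻¹.
In a CSTR the entire volume is at exit conditions, so r_D = 3.76×0.9900 = 3.722 and r_U = 0.398×0.9900^1.5 = 0.3920.
Fraction of consumed A going to D: r_D/(r_D+r_U) = 0.9047.
C_D = 0.9047·C_{A0}·X = 0.9047×3.30×0.700 = 2.09 mol·L⁻¹; Y_D = C_D/C_{A0} = 0.633.

0.633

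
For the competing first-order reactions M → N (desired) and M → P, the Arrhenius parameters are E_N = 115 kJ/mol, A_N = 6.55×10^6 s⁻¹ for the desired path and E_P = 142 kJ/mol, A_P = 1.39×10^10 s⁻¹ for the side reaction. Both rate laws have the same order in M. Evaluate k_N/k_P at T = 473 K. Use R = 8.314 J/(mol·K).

Since both paths have the same order in M, the concentration cancels and S_{N/P} = k_N/k_P = (A_N/A_P)·exp[(E_P−E_N)/(RT)].
(E_P−E_N)/(RT) = (142−115)×10³/(8.314×473) = 27000/3933 = 6.866.
k_N/k_P = (6.55×10^6/1.39×10^10)·exp(6.866) = 4.712×10^-4 × 958.9 = 0.452.

0.452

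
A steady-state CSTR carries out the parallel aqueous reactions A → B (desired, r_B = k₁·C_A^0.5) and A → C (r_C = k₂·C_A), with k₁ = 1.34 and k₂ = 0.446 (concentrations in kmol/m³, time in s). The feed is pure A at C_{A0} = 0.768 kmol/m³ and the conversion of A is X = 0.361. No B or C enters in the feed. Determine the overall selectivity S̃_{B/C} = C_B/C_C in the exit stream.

4.29

Exit C_A = C_{A0}(1−X) = 0.768×0.639 = 0.4908 kmol/m³.
Rates in a CSTR are evaluated at the outlet concentration: r_B = 1.34×0.4908^0.5 = 0.9387, r_C = 0.446×0.4908 = 0.2189.
Overall selectivity = C_B/C_C = r_Bτ/(r_Cτ) = r_B/r_C = 4.29.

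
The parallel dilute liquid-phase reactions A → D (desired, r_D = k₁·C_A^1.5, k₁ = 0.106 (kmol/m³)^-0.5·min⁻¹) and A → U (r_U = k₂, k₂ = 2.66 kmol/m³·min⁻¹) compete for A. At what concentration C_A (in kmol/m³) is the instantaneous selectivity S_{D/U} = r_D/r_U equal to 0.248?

3.38 kmol/m³

S_{D/U} = (k₁/k₂)·C_A^1.5 ⇒ C_A = (S·k₂/k₁)^(1/1.5).
= (0.248×2.66/0.106)^(0.6667) = (6.223)^(0.6667) = 3.38 kmol/m³.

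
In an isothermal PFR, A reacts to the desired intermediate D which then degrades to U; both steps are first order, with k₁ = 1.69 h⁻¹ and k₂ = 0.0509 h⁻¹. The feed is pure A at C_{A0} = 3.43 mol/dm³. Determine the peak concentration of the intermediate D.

3.08 mol/dm³

At the optimum, C_{D,max}/C_{A0} = (k₁/k₂)^[k₂/(k₂−k₁)].
= (1.69/0.0509)^(0.0509/(0.0509−1.69)) = (33.20)^(-0.03105) = 0.8969.
C_{D,max} = 0.8969×3.43 = 3.08 mol/dm³.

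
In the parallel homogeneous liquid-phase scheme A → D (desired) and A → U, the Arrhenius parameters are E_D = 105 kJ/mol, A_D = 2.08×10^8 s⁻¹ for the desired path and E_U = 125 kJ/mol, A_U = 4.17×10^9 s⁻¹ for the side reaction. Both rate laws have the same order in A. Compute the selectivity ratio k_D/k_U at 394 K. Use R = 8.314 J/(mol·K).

With equal orders, S_{D/U} = k_D/k_U = (A_D/A_U)·exp[(E_U−E_D)/(RT)].
(E_U−E_D)/(RT) = (125−105)×10³/(8.314×394) = 20000/3276 = 6.106.
k_D/k_U = (2.08×10^8/4.17×10^9)·exp(6.106) = 0.04988 × 448.3 = 22.4.
Since E_D < E_U, lowering the temperature improves selectivity toward D.

22.4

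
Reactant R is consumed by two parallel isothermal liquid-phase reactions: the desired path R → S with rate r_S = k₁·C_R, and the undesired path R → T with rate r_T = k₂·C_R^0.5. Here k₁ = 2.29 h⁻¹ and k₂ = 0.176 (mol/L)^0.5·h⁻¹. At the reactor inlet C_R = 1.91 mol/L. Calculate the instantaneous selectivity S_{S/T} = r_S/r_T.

S_{S/T} = r_S/r_T = (k₁·C_R)/(k₂·C_R^0.5) = (k₁/k₂)·C_R^0.5.
= (2.29×1.910) / (0.176×1.910^0.5) = 4.374/0.2432 = 18.0.
Since the desired path is higher order in R, keeping C_R high (PFR or concentrated feed) favours S.

18.0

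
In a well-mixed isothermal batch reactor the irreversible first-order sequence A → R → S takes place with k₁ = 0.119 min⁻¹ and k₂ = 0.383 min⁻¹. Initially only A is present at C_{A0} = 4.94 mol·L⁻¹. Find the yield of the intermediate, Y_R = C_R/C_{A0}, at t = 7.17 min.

0.163

Solving the coupled first-order balances gives C_R(t) = [k₁/(k₂−k₁)]·C_{A0}·(e^(−k₁t) − e^(−k₂t)).
e^(−k₁t) = e^(−0.119×7.17) = e^(−0.8532) = 0.4260; e^(−k₂t) = e^(−2.746) = 0.06418.
C_R = 0.119×4.94/(0.383−0.119) × (0.4260−0.06418) = 2.227×0.3619 = 0.8058 mol·L⁻¹.
Y_R = C_R/C_{A0} = 0.8058/4.94 = 0.163.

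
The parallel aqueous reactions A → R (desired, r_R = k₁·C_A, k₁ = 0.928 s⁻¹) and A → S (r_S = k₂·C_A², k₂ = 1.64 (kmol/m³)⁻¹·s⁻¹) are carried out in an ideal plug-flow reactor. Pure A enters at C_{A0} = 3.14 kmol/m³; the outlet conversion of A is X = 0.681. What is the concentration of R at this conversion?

C_A = C_{A0}(1−X) = 1.002 kmol/m³.
Along a PFR/batch, dC_R/dC_A = −r_R/(r_R+r_S) = −k₁/(k₁+k₂·C_A).
Integrating from C_{A0} to C_A: C_R = (0.928/1.64)·ln[(0.928+1.64·3.14)/(0.928+1.64·1.00)] = 0.5659·ln(6.078/2.571) = 0.4869 kmol/m³.

0.487 kmol/m³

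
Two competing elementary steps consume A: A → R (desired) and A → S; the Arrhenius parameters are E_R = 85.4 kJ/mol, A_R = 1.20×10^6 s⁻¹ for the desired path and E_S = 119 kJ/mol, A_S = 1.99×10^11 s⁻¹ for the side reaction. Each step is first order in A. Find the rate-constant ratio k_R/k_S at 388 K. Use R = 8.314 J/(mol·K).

k_R/k_S = (A_R/A_S)·exp[−(E_R−E_S)/(RT)] = (A_R/A_S)·exp[(E_S−E_R)/(RT)].
(E_S−E_R)/(RT) = (119−85.4)×10³/(8.314×388) = 33600/3226 = 10.42.
k_R/k_S = (1.20×10^6/1.99×10^11)·exp(10.42) = 6.030×10^-6 × 33387 = 0.201.
Since E_R < E_S, lowering the temperature improves selectivity toward R.

0.201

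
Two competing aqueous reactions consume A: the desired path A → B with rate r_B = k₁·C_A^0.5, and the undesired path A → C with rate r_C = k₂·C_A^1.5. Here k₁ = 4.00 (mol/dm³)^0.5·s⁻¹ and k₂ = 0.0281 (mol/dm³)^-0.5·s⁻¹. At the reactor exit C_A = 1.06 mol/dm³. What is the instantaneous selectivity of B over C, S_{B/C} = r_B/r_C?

134

S_{B/C} = r_B/r_C = (k₁·C_A^0.5)/(k₂·C_A^1.5) = (k₁/k₂)·C_A⁻¹.
= (4.00×1.060^0.5) / (0.0281×1.060^1.5) = 4.118/0.03067 = 134.
The undesired path is higher order in A, so low C_A (CSTR or dilute feed) favours B.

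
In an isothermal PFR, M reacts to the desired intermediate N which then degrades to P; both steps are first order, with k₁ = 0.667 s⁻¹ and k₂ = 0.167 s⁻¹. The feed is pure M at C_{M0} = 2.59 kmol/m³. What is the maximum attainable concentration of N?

At the optimum, C_{N,max}/C_{M0} = (k₁/k₂)^[k₂/(k₂−k₁)].
= (0.667/0.167)^(0.167/(0.167−0.667)) = (3.994)^(-0.3340) = 0.6297.
C_{N,max} = 0.6297×2.59 = 1.63 kmol/m³.

1.63 kmol/m³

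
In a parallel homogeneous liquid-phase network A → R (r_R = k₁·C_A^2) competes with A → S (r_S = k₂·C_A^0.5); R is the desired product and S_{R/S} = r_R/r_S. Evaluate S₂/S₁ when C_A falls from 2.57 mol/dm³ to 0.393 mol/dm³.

S_{R/S} = (k₁/k₂)·C_A^1.5, so S₂/S₁ = (C_{A,2}/C_{A,1})^1.5.
= (0.393/2.57)^1.5 = (0.1529)^1.5 = 0.0598.

0.0598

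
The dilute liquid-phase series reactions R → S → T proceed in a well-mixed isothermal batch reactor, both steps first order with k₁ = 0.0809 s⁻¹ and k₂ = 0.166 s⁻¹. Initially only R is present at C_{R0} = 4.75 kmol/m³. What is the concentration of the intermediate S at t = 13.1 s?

1.05 kmol/m³

Solving the coupled first-order balances gives C_S(t) = [k₁/(k₂−k₁)]·C_{R0}·(e^(−k₁t) − e^(−k₂t)).
e^(−k₁t) = e^(−0.0809×13.1) = e^(−1.060) = 0.3465; e^(−k₂t) = e^(−2.175) = 0.1137.
C_S = 0.0809×4.75/(0.166−0.0809) × (0.3465−0.1137) = 4.516×0.2329 = 1.052 kmol/m³.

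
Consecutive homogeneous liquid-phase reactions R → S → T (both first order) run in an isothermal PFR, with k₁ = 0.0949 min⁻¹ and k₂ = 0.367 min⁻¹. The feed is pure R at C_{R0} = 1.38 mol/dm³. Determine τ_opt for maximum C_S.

4.97 min

For first-order series the maximum of C_S occurs at τ_opt = ln(k₂/k₁)/(k₂−k₁).
= ln(0.367/0.0949)/(0.367−0.0949) = ln(3.867)/0.2721 = 1.353/0.2721 = 4.97 min.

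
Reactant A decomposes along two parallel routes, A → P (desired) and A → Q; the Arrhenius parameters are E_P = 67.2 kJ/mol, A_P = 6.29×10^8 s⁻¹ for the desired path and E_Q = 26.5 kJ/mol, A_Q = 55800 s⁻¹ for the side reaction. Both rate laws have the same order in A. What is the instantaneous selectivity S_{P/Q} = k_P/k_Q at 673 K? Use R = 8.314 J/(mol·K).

With equal orders, S_{P/Q} = k_P/k_Q = (A_P/A_Q)·exp[(E_Q−E_P)/(RT)].
(E_Q−E_P)/(RT) = (26.5−67.2)×10³/(8.314×673) = -40700/5595 = -7.274.
k_P/k_Q = (6.29×10^8/55800)·exp(-7.274) = 11272 × 6.934×10^-4 = 7.82.

7.82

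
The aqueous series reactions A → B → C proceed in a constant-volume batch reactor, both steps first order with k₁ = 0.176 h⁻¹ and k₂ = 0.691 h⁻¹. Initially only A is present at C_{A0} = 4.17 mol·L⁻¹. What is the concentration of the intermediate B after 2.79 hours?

0.665 mol·L⁻¹

Solving the coupled first-order balances gives C_B(t) = [k₁/(k₂−k₁)]·C_{A0}·(e^(−k₁t) − e^(−k₂t)).
e^(−k₁t) = e^(−0.176×2.79) = e^(−0.4910) = 0.6120; e^(−k₂t) = e^(−1.928) = 0.1455.
C_B = 0.176×4.17/(0.691−0.176) × (0.6120−0.1455) = 1.425×0.4665 = 0.6649 mol·L⁻¹.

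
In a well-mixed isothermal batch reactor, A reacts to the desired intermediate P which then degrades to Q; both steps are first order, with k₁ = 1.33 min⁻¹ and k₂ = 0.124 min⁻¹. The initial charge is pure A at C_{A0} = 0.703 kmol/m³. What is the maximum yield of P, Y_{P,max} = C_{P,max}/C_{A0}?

At the optimum, C_{P,max}/C_{A0} = (k₁/k₂)^[k₂/(k₂−k₁)].
= (1.33/0.124)^(0.124/(0.124−1.33)) = (10.73)^(-0.1028) = 0.7835.

0.784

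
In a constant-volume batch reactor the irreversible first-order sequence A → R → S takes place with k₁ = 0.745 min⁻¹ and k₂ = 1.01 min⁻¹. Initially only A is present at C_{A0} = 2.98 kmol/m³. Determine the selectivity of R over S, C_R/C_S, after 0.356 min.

The intermediate concentration in a first-order A→B→C sequence is C_R = k₁C_{A0}(e^(−k₁t) − e^(−k₂t))/(k₂−k₁).
e^(−k₁t) = e^(−0.745×0.356) = e^(−0.2652) = 0.7670; e^(−k₂t) = e^(−0.3596) = 0.6980.
C_R = 0.745×2.98/(1.01−0.745) × (0.7670−0.6980) = 8.378×0.06905 = 0.5785 kmol/m³.
C_A = C_{A0}e^(−k₁t) = 2.286 kmol/m³, so C_S = C_{A0}−C_A−C_R = 0.1157 kmol/m³; C_R/C_S = 5.00.

5.00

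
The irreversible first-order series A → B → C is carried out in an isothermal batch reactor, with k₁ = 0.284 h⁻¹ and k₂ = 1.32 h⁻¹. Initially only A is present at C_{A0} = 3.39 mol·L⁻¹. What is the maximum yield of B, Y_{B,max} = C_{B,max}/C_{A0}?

0.141

At the optimum, C_{B,max}/C_{A0} = (k₁/k₂)^[k₂/(k₂−k₁)].
= (0.284/1.32)^(1.32/(1.32−0.284)) = (0.2152)^(1.274) = 0.1412.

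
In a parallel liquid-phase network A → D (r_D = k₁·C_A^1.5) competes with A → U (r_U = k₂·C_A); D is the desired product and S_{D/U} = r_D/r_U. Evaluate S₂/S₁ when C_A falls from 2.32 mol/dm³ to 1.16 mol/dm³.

S_{D/U} = (k₁/k₂)·C_A^0.5, so S₂/S₁ = (C_{A,2}/C_{A,1})^0.5.
= (1.16/2.32)^0.5 = (0.5000)^0.5 = 0.707.

0.707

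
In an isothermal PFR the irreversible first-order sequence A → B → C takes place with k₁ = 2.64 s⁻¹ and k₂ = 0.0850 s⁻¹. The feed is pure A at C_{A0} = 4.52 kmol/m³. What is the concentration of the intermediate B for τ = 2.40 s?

3.80 kmol/m³

For first-order series with pure A initially, C_B(τ) = k₁C_{A0}/(k₂−k₁)·(e^(−k₁τ) − e^(−k₂τ)).
e^(−k₁τ) = e^(−2.64×2.40) = e^(−6.336) = 0.001771; e^(−k₂τ) = e^(−0.2040) = 0.8155.
C_B = 2.64×4.52/(0.0850−2.64) × (0.001771−0.8155) = (-4.670)×(-0.8137) = 3.800 kmol/m³.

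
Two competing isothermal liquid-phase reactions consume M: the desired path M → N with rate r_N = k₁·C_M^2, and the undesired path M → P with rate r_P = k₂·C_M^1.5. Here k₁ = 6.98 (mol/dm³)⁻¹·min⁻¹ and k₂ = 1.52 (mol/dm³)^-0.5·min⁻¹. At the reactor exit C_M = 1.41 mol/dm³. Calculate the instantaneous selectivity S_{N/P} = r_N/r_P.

S_{N/P} = r_N/r_P = (k₁·C_M^2)/(k₂·C_M^1.5) = (k₁/k₂)·C_M^0.5.
= (6.98×1.410^2) / (1.52×1.410^1.5) = 13.88/2.545 = 5.45.
Since the desired path is higher order in M, keeping C_M high (PFR or concentrated feed) favours N.

5.45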